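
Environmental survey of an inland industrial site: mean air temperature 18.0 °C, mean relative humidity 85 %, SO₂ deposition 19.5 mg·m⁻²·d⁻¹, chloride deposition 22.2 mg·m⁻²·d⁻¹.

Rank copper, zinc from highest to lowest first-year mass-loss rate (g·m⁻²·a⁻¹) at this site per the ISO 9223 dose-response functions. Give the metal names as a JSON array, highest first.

["copper", "zinc"]

copper: f(T) = -0.080·(T−10) [T>10 °C] = -0.6400
  sulphur-dioxide contribution → 0.9114 μm/a
  chloride contribution → 1.22 μm/a
  ⇒ r_corr(copper) = 2.131 μm/a
  mass loss = 2.131 μm/a × 8.96 g/cm³ = 19.09 g·m⁻²·a⁻¹
zinc: T>10 °C ⇒ hinge -0.071·(18.0−10) = -0.5680
  sulphur-dioxide contribution → 1.348 μm/a
  chloride contribution → 0.9338 μm/a
  ⇒ r_corr(zinc) = 2.282 μm/a
  mass loss = 2.282 μm/a × 7.14 g/cm³ = 16.29 g·m⁻²·a⁻¹
Ordering by g·m⁻²·a⁻¹: copper (19.1) > zinc (16.3)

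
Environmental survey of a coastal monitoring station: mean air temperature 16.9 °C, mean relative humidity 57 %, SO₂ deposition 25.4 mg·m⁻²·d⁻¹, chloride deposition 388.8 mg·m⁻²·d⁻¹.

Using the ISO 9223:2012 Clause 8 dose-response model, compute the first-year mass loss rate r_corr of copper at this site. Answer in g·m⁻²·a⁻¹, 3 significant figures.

r_corr = 10.0 g·m⁻²·a⁻¹

copper: T>10 °C ⇒ hinge -0.080·(16.9−10) = -0.5520
  SO₂ term: 0.0053·25.4^0.26·exp(0.059·57-0.5520) = 0.2043
  Sd branch = 0.01025·Sd^0.27·e^(0.036·RH+0.049·T) = 0.9136 μm/a
  r_corr = 0.2043 + 0.9136 = 1.118 μm/a
Convert to mass loss: 1.118 μm/a × 8.96 g/cm³ = 10.02 g·m⁻²·a⁻¹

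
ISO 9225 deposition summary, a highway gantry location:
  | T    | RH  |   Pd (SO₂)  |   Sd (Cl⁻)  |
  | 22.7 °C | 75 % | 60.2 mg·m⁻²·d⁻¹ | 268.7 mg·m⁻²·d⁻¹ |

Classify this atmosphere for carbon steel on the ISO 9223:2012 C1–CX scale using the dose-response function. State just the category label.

carbon steel: temperature factor f = -0.054·(12.7) = -0.6858
  SO₂ term: 1.77·60.2^0.52·exp(0.02·75-0.6858) = 33.65
  Sd branch = 0.102·Sd^0.62·e^(0.033·RH+0.04·T) = 96.37 μm/a
  r_corr = 33.65 + 96.37 = 130 μm/a
ISO 9223 Table 2 (carbon steel): 80 < 130 ≤ 200 μm/a ⇒ C5

C5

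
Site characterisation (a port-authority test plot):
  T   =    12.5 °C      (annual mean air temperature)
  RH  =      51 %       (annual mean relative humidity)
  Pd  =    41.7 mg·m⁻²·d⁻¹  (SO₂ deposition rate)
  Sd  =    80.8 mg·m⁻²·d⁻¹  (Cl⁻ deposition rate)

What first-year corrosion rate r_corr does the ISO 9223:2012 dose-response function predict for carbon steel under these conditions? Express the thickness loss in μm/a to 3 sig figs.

r_corr = 43.6 μm/a

carbon steel: f(T) = -0.054·(T−10) [T>10 °C] = -0.1350
  SO₂ term: 1.77·41.7^0.52·exp(0.02·51-0.1350) = 29.84
  Sd branch = 0.102·Sd^0.62·e^(0.033·RH+0.04·T) = 13.78 μm/a
  sum: 29.84 + 13.78 → r_corr = 43.62 μm/a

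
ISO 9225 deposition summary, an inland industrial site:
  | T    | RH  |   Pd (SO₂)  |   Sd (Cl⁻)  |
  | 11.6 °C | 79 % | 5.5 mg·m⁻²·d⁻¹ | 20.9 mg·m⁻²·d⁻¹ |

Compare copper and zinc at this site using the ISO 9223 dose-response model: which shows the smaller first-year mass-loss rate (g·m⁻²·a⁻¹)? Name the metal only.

zinc

copper: f(T) = -0.080·(T−10) [T>10 °C] = -0.1280
  Pd branch = 0.0053·Pd^0.26·e^(0.059·RH+f) = 0.7681 μm/a
  Cl⁻ term: 0.01025·20.9^0.27·exp(0.036·79+0.049·11.6) = 0.7066
  sum: 0.7681 + 0.7066 → r_corr = 1.475 μm/a
  mass loss = 1.475 μm/a × 8.96 g/cm³ = 13.21 g·m⁻²·a⁻¹
zinc: temperature factor f = -0.071·(1.6) = -0.1136
  Pd branch = 0.0129·Pd^0.44·e^(0.046·RH+f) = 0.9231 μm/a
  Cl⁻ term: 0.0175·20.9^0.57·exp(0.008·79+0.085·11.6) = 0.4991
  sum: 0.9231 + 0.4991 → r_corr = 1.422 μm/a
  mass loss = 1.422 μm/a × 7.14 g/cm³ = 10.15 g·m⁻²·a⁻¹
Ordering by g·m⁻²·a⁻¹: copper (13.2) > zinc (10.2)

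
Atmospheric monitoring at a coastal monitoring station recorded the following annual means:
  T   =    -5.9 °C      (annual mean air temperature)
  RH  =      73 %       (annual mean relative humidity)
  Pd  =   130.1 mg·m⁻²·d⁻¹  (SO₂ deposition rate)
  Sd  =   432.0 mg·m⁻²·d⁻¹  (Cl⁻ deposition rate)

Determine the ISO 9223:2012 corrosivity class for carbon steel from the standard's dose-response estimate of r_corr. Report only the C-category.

C3

carbon steel: f(T) = +0.150·(T−10) [T≤10 °C] = -2.3850
  Pd branch = 1.77·Pd^0.52·e^(0.02·RH+f) = 8.824 μm/a
  Sd branch = 0.102·Sd^0.62·e^(0.033·RH+0.04·T) = 38.58 μm/a
  sum: 8.824 + 38.58 → r_corr = 47.4 μm/a
ISO 9223 Table 2 (carbon steel): 25 < 47.4 ≤ 50 μm/a ⇒ C3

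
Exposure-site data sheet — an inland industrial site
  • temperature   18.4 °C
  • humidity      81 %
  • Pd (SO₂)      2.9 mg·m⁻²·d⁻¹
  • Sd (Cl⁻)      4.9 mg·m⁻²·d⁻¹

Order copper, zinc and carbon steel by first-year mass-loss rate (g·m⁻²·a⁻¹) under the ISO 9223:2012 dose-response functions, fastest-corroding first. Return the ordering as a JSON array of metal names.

["carbon steel", "copper", "zinc"]

copper: temperature factor f = -0.080·(8.4) = -0.6720
  sulphur-dioxide contribution → 0.4248 μm/a
  chloride contribution → 0.7162 μm/a
  total first-year rate 1.141 μm/a
  mass loss = 1.141 μm/a × 8.96 g/cm³ = 10.22 g·m⁻²·a⁻¹
zinc: f(T) = -0.071·(T−10) [T>10 °C] = -0.5964
  sulphur-dioxide contribution → 0.4712 μm/a
  chloride contribution → 0.3955 μm/a
  total first-year rate 0.8667 μm/a
  mass loss = 0.8667 μm/a × 7.14 g/cm³ = 6.188 g·m⁻²·a⁻¹
carbon steel: temperature factor f = -0.054·(8.4) = -0.4536
  sulphur-dioxide contribution → 9.885 μm/a
  chloride contribution → 8.261 μm/a
  total first-year rate 18.15 μm/a
  mass loss = 18.15 μm/a × 7.85 g/cm³ = 142.4 g·m⁻²·a⁻¹
Ordering by g·m⁻²·a⁻¹: carbon steel (142) > copper (10.2) > zinc (6.19)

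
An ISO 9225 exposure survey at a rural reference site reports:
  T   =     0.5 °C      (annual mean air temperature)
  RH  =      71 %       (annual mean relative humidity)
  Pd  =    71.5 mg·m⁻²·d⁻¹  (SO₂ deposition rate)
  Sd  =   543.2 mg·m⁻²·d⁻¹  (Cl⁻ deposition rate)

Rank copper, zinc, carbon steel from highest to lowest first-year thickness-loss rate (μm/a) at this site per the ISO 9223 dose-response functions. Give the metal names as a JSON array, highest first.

["carbon steel", "zinc", "copper"]

copper: T≤10 °C ⇒ hinge +0.126·(0.5−10) = -1.1970
  Pd branch = 0.0053·Pd^0.26·e^(0.059·RH+f) = 0.3205 μm/a
  Sd branch = 0.01025·Sd^0.27·e^(0.036·RH+0.049·T) = 0.7411 μm/a
  r_corr = 0.3205 + 0.7411 = 1.062 μm/a
zinc: T≤10 °C ⇒ hinge +0.038·(0.5−10) = -0.3610
  SO₂ term: 0.0129·71.5^0.44·exp(0.046·71-0.3610) = 1.542
  Sd branch = 0.0175·Sd^0.57·e^(0.008·RH+0.085·T) = 1.167 μm/a
  r_corr = 1.542 + 1.167 = 2.709 μm/a
carbon steel: T≤10 °C ⇒ hinge +0.150·(0.5−10) = -1.4250
  Pd branch = 1.77·Pd^0.52·e^(0.02·RH+f) = 16.22 μm/a
  Sd branch = 0.102·Sd^0.62·e^(0.033·RH+0.04·T) = 53.77 μm/a
  sum: 16.22 + 53.77 → r_corr = 69.99 μm/a
Ordering by μm/a: carbon steel (70) > zinc (2.71) > copper (1.06)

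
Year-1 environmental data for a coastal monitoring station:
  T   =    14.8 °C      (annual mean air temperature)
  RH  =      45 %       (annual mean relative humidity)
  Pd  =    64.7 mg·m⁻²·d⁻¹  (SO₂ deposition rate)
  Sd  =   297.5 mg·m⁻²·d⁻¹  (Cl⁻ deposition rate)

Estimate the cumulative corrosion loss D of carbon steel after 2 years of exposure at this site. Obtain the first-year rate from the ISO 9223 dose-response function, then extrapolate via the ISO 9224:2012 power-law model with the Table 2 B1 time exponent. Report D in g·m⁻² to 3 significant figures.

carbon steel: T>10 °C ⇒ hinge -0.054·(14.8−10) = -0.2592
  Pd branch = 1.77·Pd^0.52·e^(0.02·RH+f) = 29.37 μm/a
  Cl⁻ term: 0.102·297.5^0.62·exp(0.033·45+0.04·14.8) = 27.81
  r_corr = 29.37 + 27.81 = 57.18 μm/a
ISO 9224: D(t) = r_corr · t^b with b = 0.523 (carbon steel, B1)
  D(2) = 57.18 × 2^0.523 = 57.18 × 1.437 = 82.17 μm
  Mass loss = 82.17 μm × 7.85 g/cm³ = 645 g·m⁻²

D(2) = 645 g·m⁻²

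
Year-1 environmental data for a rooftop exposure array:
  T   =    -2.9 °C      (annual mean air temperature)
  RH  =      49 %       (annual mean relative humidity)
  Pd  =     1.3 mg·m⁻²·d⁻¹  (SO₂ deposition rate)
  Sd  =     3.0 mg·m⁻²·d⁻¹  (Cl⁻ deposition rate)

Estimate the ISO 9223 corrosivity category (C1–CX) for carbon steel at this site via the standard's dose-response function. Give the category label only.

carbon steel: f(T) = +0.150·(T−10) [T≤10 °C] = -1.9350
  SO₂ term: 1.77·1.3^0.52·exp(0.02·49-1.9350) = 0.7807
  Sd branch = 0.102·Sd^0.62·e^(0.033·RH+0.04·T) = 0.9043 μm/a
  r_corr = 0.7807 + 0.9043 = 1.685 μm/a
1.68 μm/a falls in (1.3, 25] for carbon steel → category C2

C2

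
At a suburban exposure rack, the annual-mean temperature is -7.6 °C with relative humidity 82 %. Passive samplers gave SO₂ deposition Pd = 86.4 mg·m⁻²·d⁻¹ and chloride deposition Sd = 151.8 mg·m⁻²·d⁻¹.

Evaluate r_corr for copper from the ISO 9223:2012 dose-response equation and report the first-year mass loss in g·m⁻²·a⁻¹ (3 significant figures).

copper: T≤10 °C ⇒ hinge +0.126·(-7.6−10) = -2.2176
  sulphur-dioxide contribution → 0.2322 μm/a
  chloride contribution → 0.5248 μm/a
  ⇒ r_corr(copper) = 0.7569 μm/a
Convert to mass loss: 0.7569 μm/a × 8.96 g/cm³ = 6.782 g·m⁻²·a⁻¹

r_corr = 6.78 g·m⁻²·a⁻¹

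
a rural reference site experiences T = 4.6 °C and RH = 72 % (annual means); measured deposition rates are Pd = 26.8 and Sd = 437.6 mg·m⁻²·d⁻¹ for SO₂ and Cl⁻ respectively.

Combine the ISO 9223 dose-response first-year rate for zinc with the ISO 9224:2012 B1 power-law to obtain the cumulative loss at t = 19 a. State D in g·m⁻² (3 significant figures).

zinc: T≤10 °C ⇒ hinge +0.038·(4.6−10) = -0.2052
  Pd branch = 0.0129·Pd^0.44·e^(0.046·RH+f) = 1.225 μm/a
  Cl⁻ term: 0.0175·437.6^0.57·exp(0.008·72+0.085·4.6) = 1.474
  sum: 1.225 + 1.474 → r_corr = 2.699 μm/a
Power-law: D(19) = r_corr · 19^0.813
  D(19) = 2.699 × 19^0.813 = 2.699 × 10.96 = 29.57 μm
  Mass loss = 29.57 μm × 7.14 g/cm³ = 211.1 g·m⁻²

D(19) = 211 g·m⁻²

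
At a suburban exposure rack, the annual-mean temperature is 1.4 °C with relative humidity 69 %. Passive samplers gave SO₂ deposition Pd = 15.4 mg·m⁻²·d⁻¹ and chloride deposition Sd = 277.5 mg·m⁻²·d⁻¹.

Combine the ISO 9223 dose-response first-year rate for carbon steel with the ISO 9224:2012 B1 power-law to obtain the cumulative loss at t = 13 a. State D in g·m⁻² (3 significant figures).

D(13) = 1.27e+03 g·m⁻²

carbon steel: f(T) = +0.150·(T−10) [T≤10 °C] = -1.2900
  sulphur-dioxide contribution → 8.027 μm/a
  chloride contribution → 34.41 μm/a
  ⇒ r_corr(carbon steel) = 42.43 μm/a
Power-law: D(13) = r_corr · 13^0.523
  D(13) = 42.43 × 13^0.523 = 42.43 × 3.825 = 162.3 μm
  Mass loss = 162.3 μm × 7.85 g/cm³ = 1274 g·m⁻²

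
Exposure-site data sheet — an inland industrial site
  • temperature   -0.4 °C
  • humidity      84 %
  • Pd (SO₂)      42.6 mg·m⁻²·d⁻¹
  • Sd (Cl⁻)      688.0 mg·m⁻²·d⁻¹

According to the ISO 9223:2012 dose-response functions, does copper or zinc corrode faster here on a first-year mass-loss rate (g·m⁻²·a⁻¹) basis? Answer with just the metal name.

zinc

copper: T≤10 °C ⇒ hinge +0.126·(-0.4−10) = -1.3104
  SO₂ term: 0.0053·42.6^0.26·exp(0.059·84-1.3104) = 0.5385
  Cl⁻ term: 0.01025·688.0^0.27·exp(0.036·84+0.049·-0.4) = 1.207
  r_corr = 0.5385 + 1.207 = 1.745 μm/a
  mass loss = 1.745 μm/a × 8.96 g/cm³ = 15.64 g·m⁻²·a⁻¹
zinc: temperature factor f = +0.038·(-10.4) = -0.3952
  Pd branch = 0.0129·Pd^0.44·e^(0.046·RH+f) = 2.158 μm/a
  Cl⁻ term: 0.0175·688.0^0.57·exp(0.008·84+0.085·-0.4) = 1.373
  sum: 2.158 + 1.373 → r_corr = 3.53 μm/a
  mass loss = 3.53 μm/a × 7.14 g/cm³ = 25.21 g·m⁻²·a⁻¹
Ordering by g·m⁻²·a⁻¹: zinc (25.2) > copper (15.6)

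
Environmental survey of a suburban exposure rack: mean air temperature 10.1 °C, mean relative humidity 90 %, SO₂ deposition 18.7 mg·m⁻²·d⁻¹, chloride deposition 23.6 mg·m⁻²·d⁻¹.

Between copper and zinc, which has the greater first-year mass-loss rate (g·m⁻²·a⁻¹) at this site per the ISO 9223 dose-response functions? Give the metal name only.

copper

copper: temperature factor f = -0.080·(0.1) = -0.0080
  SO₂ term: 0.0053·18.7^0.26·exp(0.059·90-0.0080) = 2.278
  Cl⁻ term: 0.01025·23.6^0.27·exp(0.036·90+0.049·10.1) = 1.008
  sum: 2.278 + 1.008 → r_corr = 3.286 μm/a
  mass loss = 3.286 μm/a × 8.96 g/cm³ = 29.44 g·m⁻²·a⁻¹
zinc: temperature factor f = -0.071·(0.1) = -0.0071
  Pd branch = 0.0129·Pd^0.44·e^(0.046·RH+f) = 2.918 μm/a
  Cl⁻ term: 0.0175·23.6^0.57·exp(0.008·90+0.085·10.1) = 0.5142
  sum: 2.918 + 0.5142 → r_corr = 3.432 μm/a
  mass loss = 3.432 μm/a × 7.14 g/cm³ = 24.51 g·m⁻²·a⁻¹
Ordering by g·m⁻²·a⁻¹: copper (29.4) > zinc (24.5)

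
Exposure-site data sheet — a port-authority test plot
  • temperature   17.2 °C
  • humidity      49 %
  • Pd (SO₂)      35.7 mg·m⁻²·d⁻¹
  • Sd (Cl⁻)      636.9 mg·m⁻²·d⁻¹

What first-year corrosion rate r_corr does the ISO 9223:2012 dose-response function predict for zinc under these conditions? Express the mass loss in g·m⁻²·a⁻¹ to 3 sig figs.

r_corr = 34.2 g·m⁻²·a⁻¹

zinc: f(T) = -0.071·(T−10) [T>10 °C] = -0.5112
  sulphur-dioxide contribution → 0.3553 μm/a
  chloride contribution → 4.431 μm/a
  ⇒ r_corr(zinc) = 4.787 μm/a
Convert to mass loss: 4.787 μm/a × 7.14 g/cm³ = 34.18 g·m⁻²·a⁻¹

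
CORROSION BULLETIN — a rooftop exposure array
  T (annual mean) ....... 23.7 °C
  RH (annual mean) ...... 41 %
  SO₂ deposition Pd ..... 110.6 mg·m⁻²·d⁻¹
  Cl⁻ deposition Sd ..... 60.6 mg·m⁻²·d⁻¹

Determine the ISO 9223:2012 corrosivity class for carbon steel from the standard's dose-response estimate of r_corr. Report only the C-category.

C3

carbon steel: temperature factor f = -0.054·(13.7) = -0.7398
  sulphur-dioxide contribution → 22.16 μm/a
  chloride contribution → 12.97 μm/a
  ⇒ r_corr(carbon steel) = 35.13 μm/a
Category bounds: 25…50 μm/a bracket r_corr ⇒ C3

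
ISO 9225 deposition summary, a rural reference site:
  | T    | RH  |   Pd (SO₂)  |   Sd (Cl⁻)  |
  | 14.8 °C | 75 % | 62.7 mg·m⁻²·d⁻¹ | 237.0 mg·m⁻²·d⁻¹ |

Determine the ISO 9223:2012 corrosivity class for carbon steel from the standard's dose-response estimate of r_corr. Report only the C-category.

carbon steel: f(T) = -0.054·(T−10) [T>10 °C] = -0.2592
  Pd branch = 1.77·Pd^0.52·e^(0.02·RH+f) = 52.65 μm/a
  Cl⁻ term: 0.102·237.0^0.62·exp(0.033·75+0.04·14.8) = 65
  r_corr = 52.65 + 65 = 117.7 μm/a
118 μm/a falls in (80, 200] for carbon steel → category C5

C5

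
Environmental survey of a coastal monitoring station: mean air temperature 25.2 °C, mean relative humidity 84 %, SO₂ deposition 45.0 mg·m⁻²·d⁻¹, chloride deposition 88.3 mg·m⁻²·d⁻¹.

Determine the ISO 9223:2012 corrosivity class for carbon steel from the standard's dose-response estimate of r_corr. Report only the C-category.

C5

carbon steel: temperature factor f = -0.054·(15.2) = -0.8208
  SO₂ term: 1.77·45.0^0.52·exp(0.02·84-0.8208) = 30.25
  Cl⁻ term: 0.102·88.3^0.62·exp(0.033·84+0.04·25.2) = 71.9
  r_corr = 30.25 + 71.9 = 102.2 μm/a
ISO 9223 Table 2 (carbon steel): 80 < 102 ≤ 200 μm/a ⇒ C5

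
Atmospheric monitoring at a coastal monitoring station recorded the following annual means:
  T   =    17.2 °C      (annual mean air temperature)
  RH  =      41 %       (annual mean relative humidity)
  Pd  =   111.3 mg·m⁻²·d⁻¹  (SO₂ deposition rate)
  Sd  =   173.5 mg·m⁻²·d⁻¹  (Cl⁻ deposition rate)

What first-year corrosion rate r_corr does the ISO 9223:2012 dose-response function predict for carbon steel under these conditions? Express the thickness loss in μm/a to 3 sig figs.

carbon steel: f(T) = -0.054·(T−10) [T>10 °C] = -0.3888
  Pd branch = 1.77·Pd^0.52·e^(0.02·RH+f) = 31.58 μm/a
  Cl⁻ term: 0.102·173.5^0.62·exp(0.033·41+0.04·17.2) = 19.2
  sum: 31.58 + 19.2 → r_corr = 50.78 μm/a

r_corr = 50.8 μm/a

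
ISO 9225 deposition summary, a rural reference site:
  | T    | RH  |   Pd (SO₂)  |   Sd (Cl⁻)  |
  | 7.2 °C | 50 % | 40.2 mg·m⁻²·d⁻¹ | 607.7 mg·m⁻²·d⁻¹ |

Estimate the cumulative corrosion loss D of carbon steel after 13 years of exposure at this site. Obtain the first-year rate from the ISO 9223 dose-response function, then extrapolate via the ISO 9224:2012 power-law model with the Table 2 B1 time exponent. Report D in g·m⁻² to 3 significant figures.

carbon steel: f(T) = +0.150·(T−10) [T≤10 °C] = -0.4200
  Pd branch = 1.77·Pd^0.52·e^(0.02·RH+f) = 21.58 μm/a
  Sd branch = 0.102·Sd^0.62·e^(0.033·RH+0.04·T) = 37.68 μm/a
  r_corr = 21.58 + 37.68 = 59.26 μm/a
Power-law: D(13) = r_corr · 13^0.523
  D(13) = 59.26 × 13^0.523 = 59.26 × 3.825 = 226.7 μm
  Mass loss = 226.7 μm × 7.85 g/cm³ = 1779 g·m⁻²

D(13) = 1.78e+03 g·m⁻²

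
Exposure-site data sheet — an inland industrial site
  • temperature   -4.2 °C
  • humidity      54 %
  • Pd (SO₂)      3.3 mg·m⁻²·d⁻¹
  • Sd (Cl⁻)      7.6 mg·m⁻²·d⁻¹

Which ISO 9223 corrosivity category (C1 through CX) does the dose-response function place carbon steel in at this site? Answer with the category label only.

C2

carbon steel: T≤10 °C ⇒ hinge +0.150·(-4.2−10) = -2.1300
  Pd branch = 1.77·Pd^0.52·e^(0.02·RH+f) = 1.152 μm/a
  Cl⁻ term: 0.102·7.6^0.62·exp(0.033·54+0.04·-4.2) = 1.802
  r_corr = 1.152 + 1.802 = 2.954 μm/a
2.95 μm/a falls in (1.3, 25] for carbon steel → category C2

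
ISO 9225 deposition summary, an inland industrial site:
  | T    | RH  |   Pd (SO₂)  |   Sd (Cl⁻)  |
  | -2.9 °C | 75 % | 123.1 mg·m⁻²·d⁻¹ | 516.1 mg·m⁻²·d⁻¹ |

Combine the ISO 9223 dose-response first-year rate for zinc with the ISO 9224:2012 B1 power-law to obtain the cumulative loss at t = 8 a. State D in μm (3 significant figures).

D(8) = 16.0 μm

zinc: f(T) = +0.038·(T−10) [T≤10 °C] = -0.4902
  SO₂ term: 0.0129·123.1^0.44·exp(0.046·75-0.4902) = 2.069
  Sd branch = 0.0175·Sd^0.57·e^(0.008·RH+0.085·T) = 0.8766 μm/a
  sum: 2.069 + 0.8766 → r_corr = 2.945 μm/a
Long-term exponent b (ISO 9224 Table 2, B1) = 0.813
  D(8) = 2.945 × 8^0.813 = 2.945 × 5.423 = 15.97 μm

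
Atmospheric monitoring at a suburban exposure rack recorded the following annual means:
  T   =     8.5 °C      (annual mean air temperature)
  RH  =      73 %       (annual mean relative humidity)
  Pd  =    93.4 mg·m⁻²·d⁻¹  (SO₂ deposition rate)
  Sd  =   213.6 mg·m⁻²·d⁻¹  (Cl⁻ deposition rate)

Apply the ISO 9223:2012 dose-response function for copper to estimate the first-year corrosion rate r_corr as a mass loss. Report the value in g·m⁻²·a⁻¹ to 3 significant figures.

copper: f(T) = +0.126·(T−10) [T≤10 °C] = -0.1890
  Pd branch = 0.0053·Pd^0.26·e^(0.059·RH+f) = 1.059 μm/a
  Sd branch = 0.01025·Sd^0.27·e^(0.036·RH+0.049·T) = 0.9161 μm/a
  r_corr = 1.059 + 0.9161 = 1.975 μm/a
Convert to mass loss: 1.975 μm/a × 8.96 g/cm³ = 17.7 g·m⁻²·a⁻¹

r_corr = 17.7 g·m⁻²·a⁻¹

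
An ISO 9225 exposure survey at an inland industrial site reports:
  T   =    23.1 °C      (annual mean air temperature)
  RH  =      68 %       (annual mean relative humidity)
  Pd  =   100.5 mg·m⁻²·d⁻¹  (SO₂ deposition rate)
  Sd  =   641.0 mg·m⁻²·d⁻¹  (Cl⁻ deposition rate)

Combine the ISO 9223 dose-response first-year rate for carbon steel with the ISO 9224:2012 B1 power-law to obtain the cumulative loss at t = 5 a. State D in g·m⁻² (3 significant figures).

carbon steel: f(T) = -0.054·(T−10) [T>10 °C] = -0.7074
  Pd branch = 1.77·Pd^0.52·e^(0.02·RH+f) = 37.37 μm/a
  Cl⁻ term: 0.102·641.0^0.62·exp(0.033·68+0.04·23.1) = 133.3
  sum: 37.37 + 133.3 → r_corr = 170.6 μm/a
Long-term exponent b (ISO 9224 Table 2, B1) = 0.523
  D(5) = 170.6 × 5^0.523 = 170.6 × 2.32 = 395.9 μm
  Mass loss = 395.9 μm × 7.85 g/cm³ = 3108 g·m⁻²

D(5) = 3.11e+03 g·m⁻²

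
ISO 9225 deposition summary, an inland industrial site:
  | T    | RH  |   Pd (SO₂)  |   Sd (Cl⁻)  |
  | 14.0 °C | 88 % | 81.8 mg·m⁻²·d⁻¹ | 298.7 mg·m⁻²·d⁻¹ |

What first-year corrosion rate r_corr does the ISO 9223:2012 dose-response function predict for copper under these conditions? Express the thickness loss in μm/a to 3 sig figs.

copper: T>10 °C ⇒ hinge -0.080·(14.0−10) = -0.3200
  SO₂ term: 0.0053·81.8^0.26·exp(0.059·88-0.3200) = 2.175
  Sd branch = 0.01025·Sd^0.27·e^(0.036·RH+0.049·T) = 2.253 μm/a
  sum: 2.175 + 2.253 → r_corr = 4.428 μm/a

r_corr = 4.43 μm/a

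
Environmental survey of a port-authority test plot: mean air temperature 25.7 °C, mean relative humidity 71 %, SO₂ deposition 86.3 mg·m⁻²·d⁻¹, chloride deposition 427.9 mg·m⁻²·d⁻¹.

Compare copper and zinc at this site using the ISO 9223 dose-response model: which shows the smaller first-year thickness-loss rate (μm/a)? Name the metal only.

copper

copper: f(T) = -0.080·(T−10) [T>10 °C] = -1.2560
  sulphur-dioxide contribution → 0.3173 μm/a
  chloride contribution → 2.389 μm/a
  total first-year rate 2.706 μm/a
zinc: f(T) = -0.071·(T−10) [T>10 °C] = -1.1147
  sulphur-dioxide contribution → 0.7884 μm/a
  chloride contribution → 8.676 μm/a
  total first-year rate 9.464 μm/a
Ordering by μm/a: zinc (9.46) > copper (2.71)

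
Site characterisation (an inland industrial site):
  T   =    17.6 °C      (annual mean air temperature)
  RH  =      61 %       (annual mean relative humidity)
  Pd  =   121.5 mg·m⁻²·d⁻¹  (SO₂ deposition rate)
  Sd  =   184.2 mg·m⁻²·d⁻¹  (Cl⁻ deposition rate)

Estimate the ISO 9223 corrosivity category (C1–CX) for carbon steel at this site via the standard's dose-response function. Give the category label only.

carbon steel: f(T) = -0.054·(T−10) [T>10 °C] = -0.4104
  SO₂ term: 1.77·121.5^0.52·exp(0.02·61-0.4104) = 48.26
  Sd branch = 0.102·Sd^0.62·e^(0.033·RH+0.04·T) = 39.18 μm/a
  r_corr = 48.26 + 39.18 = 87.44 μm/a
87.4 μm/a falls in (80, 200] for carbon steel → category C5

C5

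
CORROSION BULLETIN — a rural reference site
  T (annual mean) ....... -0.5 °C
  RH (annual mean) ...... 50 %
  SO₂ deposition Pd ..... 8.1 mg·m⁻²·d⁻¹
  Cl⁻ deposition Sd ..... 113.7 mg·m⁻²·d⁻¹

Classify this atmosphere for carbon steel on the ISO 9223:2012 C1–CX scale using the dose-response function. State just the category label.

C2

carbon steel: T≤10 °C ⇒ hinge +0.150·(-0.5−10) = -1.5750
  SO₂ term: 1.77·8.1^0.52·exp(0.02·50-1.5750) = 2.956
  Sd branch = 0.102·Sd^0.62·e^(0.033·RH+0.04·T) = 9.797 μm/a
  sum: 2.956 + 9.797 → r_corr = 12.75 μm/a
12.8 μm/a falls in (1.3, 25] for carbon steel → category C2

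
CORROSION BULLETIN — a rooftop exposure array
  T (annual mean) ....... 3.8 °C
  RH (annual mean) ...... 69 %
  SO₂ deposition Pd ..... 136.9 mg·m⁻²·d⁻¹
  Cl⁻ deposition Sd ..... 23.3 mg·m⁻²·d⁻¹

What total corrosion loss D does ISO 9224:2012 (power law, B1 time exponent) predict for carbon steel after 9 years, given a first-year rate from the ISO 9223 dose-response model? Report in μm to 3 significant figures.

D(9) = 139 μm

carbon steel: T≤10 °C ⇒ hinge +0.150·(3.8−10) = -0.9300
  sulphur-dioxide contribution → 35.84 μm/a
  chloride contribution → 8.152 μm/a
  ⇒ r_corr(carbon steel) = 43.99 μm/a
ISO 9224: D(t) = r_corr · t^b with b = 0.523 (carbon steel, B1)
  D(9) = 43.99 × 9^0.523 = 43.99 × 3.156 = 138.8 μm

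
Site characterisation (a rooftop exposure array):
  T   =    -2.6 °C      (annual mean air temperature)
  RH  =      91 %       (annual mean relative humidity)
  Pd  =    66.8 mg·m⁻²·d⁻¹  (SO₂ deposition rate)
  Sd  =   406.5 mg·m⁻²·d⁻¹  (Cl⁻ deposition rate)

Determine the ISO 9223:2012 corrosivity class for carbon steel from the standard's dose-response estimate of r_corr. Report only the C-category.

C5

carbon steel: f(T) = +0.150·(T−10) [T≤10 °C] = -1.8900
  Pd branch = 1.77·Pd^0.52·e^(0.02·RH+f) = 14.67 μm/a
  Sd branch = 0.102·Sd^0.62·e^(0.033·RH+0.04·T) = 76.78 μm/a
  r_corr = 14.67 + 76.78 = 91.45 μm/a
ISO 9223 Table 2 (carbon steel): 80 < 91.4 ≤ 200 μm/a ⇒ C5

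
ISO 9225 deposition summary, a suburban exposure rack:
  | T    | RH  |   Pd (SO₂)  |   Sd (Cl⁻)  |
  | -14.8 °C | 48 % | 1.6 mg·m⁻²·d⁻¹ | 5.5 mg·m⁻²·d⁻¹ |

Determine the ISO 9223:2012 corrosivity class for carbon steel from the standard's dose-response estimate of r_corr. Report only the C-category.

carbon steel: temperature factor f = +0.150·(-24.8) = -3.7200
  sulphur-dioxide contribution → 0.143 μm/a
  chloride contribution → 0.7915 μm/a
  ⇒ r_corr(carbon steel) = 0.9345 μm/a
Category bounds: 0…1.3 μm/a bracket r_corr ⇒ C1

C1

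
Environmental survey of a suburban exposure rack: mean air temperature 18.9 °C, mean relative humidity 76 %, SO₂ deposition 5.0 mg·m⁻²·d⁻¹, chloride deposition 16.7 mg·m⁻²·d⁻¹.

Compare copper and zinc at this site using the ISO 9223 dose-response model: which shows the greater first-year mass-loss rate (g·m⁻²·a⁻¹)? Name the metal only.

copper: temperature factor f = -0.080·(8.9) = -0.7120
  Pd branch = 0.0053·Pd^0.26·e^(0.059·RH+f) = 0.3501 μm/a
  Sd branch = 0.01025·Sd^0.27·e^(0.036·RH+0.049·T) = 0.8537 μm/a
  r_corr = 0.3501 + 0.8537 = 1.204 μm/a
  mass loss = 1.204 μm/a × 8.96 g/cm³ = 10.79 g·m⁻²·a⁻¹
zinc: f(T) = -0.071·(T−10) [T>10 °C] = -0.6319
  Pd branch = 0.0129·Pd^0.44·e^(0.046·RH+f) = 0.4592 μm/a
  Sd branch = 0.0175·Sd^0.57·e^(0.008·RH+0.085·T) = 0.7975 μm/a
  sum: 0.4592 + 0.7975 → r_corr = 1.257 μm/a
  mass loss = 1.257 μm/a × 7.14 g/cm³ = 8.973 g·m⁻²·a⁻¹
Ordering by g·m⁻²·a⁻¹: copper (10.8) > zinc (8.97)

copper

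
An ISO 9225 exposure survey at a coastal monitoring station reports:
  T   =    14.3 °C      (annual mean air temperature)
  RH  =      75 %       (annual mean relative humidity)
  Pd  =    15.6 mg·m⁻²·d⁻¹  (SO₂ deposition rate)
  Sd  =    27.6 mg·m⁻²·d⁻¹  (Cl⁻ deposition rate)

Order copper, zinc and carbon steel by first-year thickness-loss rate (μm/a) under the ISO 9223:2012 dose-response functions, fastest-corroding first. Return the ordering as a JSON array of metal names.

["carbon steel", "zinc", "copper"]

copper: T>10 °C ⇒ hinge -0.080·(14.3−10) = -0.3440
  Pd branch = 0.0053·Pd^0.26·e^(0.059·RH+f) = 0.641 μm/a
  Sd branch = 0.01025·Sd^0.27·e^(0.036·RH+0.049·T) = 0.7528 μm/a
  r_corr = 0.641 + 0.7528 = 1.394 μm/a
zinc: T>10 °C ⇒ hinge -0.071·(14.3−10) = -0.3053
  SO₂ term: 0.0129·15.6^0.44·exp(0.046·75-0.3053) = 1.003
  Sd branch = 0.0175·Sd^0.57·e^(0.008·RH+0.085·T) = 0.7126 μm/a
  sum: 1.003 + 0.7126 → r_corr = 1.716 μm/a
carbon steel: f(T) = -0.054·(T−10) [T>10 °C] = -0.2322
  SO₂ term: 1.77·15.6^0.52·exp(0.02·75-0.2322) = 26.24
  Sd branch = 0.102·Sd^0.62·e^(0.033·RH+0.04·T) = 16.8 μm/a
  sum: 26.24 + 16.8 → r_corr = 43.04 μm/a
Ordering by μm/a: carbon steel (43) > zinc (1.72) > copper (1.39)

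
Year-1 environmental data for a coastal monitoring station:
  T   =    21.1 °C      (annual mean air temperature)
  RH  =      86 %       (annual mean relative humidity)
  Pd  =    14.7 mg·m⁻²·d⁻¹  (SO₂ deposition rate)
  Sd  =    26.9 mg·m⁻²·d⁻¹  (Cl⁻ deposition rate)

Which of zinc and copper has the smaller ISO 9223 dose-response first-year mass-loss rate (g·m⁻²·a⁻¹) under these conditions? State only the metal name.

zinc: T>10 °C ⇒ hinge -0.071·(21.1−10) = -0.7881
  sulphur-dioxide contribution → 1 μm/a
  chloride contribution → 1.367 μm/a
  ⇒ r_corr(zinc) = 2.367 μm/a
  mass loss = 2.367 μm/a × 7.14 g/cm³ = 16.9 g·m⁻²·a⁻¹
copper: f(T) = -0.080·(T−10) [T>10 °C] = -0.8880
  sulphur-dioxide contribution → 0.701 μm/a
  chloride contribution → 1.55 μm/a
  total first-year rate 2.251 μm/a
  mass loss = 2.251 μm/a × 8.96 g/cm³ = 20.17 g·m⁻²·a⁻¹
Ordering by g·m⁻²·a⁻¹: copper (20.2) > zinc (16.9)

zinc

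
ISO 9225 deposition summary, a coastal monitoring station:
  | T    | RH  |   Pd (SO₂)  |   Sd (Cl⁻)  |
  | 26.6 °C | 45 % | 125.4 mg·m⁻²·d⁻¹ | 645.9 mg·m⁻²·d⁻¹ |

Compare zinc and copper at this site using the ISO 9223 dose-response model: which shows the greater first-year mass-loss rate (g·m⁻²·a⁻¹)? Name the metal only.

zinc: temperature factor f = -0.071·(16.6) = -1.1786
  SO₂ term: 0.0129·125.4^0.44·exp(0.046·45-1.1786) = 0.2636
  Sd branch = 0.0175·Sd^0.57·e^(0.008·RH+0.085·T) = 9.619 μm/a
  r_corr = 0.2636 + 9.619 = 9.882 μm/a
  mass loss = 9.882 μm/a × 7.14 g/cm³ = 70.56 g·m⁻²·a⁻¹
copper: temperature factor f = -0.080·(16.6) = -1.3280
  Pd branch = 0.0053·Pd^0.26·e^(0.059·RH+f) = 0.07017 μm/a
  Cl⁻ term: 0.01025·645.9^0.27·exp(0.036·45+0.049·26.6) = 1.094
  r_corr = 0.07017 + 1.094 = 1.164 μm/a
  mass loss = 1.164 μm/a × 8.96 g/cm³ = 10.43 g·m⁻²·a⁻¹
Ordering by g·m⁻²·a⁻¹: zinc (70.6) > copper (10.4)

zinc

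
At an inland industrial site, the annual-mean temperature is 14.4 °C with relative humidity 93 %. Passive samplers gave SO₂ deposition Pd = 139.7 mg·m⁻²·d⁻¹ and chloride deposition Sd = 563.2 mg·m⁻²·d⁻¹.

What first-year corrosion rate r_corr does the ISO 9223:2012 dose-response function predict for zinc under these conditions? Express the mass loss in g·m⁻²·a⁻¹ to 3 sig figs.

zinc: temperature factor f = -0.071·(4.4) = -0.3124
  sulphur-dioxide contribution → 5.98 μm/a
  chloride contribution → 4.63 μm/a
  total first-year rate 10.61 μm/a
Convert to mass loss: 10.61 μm/a × 7.14 g/cm³ = 75.76 g·m⁻²·a⁻¹

r_corr = 75.8 g·m⁻²·a⁻¹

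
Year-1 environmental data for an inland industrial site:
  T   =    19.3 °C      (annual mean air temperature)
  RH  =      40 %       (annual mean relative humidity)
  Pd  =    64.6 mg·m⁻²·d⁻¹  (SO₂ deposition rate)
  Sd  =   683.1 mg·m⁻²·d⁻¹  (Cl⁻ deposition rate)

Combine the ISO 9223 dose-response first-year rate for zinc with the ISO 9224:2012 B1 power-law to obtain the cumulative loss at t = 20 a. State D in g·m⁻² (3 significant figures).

D(20) = 440 g·m⁻²

zinc: f(T) = -0.071·(T−10) [T>10 °C] = -0.6603
  SO₂ term: 0.0129·64.6^0.44·exp(0.046·40-0.6603) = 0.2627
  Cl⁻ term: 0.0175·683.1^0.57·exp(0.008·40+0.085·19.3) = 5.13
  r_corr = 0.2627 + 5.13 = 5.393 μm/a
Long-term exponent b (ISO 9224 Table 2, B1) = 0.813
  D(20) = 5.393 × 20^0.813 = 5.393 × 11.42 = 61.6 μm
  Mass loss = 61.6 μm × 7.14 g/cm³ = 439.8 g·m⁻²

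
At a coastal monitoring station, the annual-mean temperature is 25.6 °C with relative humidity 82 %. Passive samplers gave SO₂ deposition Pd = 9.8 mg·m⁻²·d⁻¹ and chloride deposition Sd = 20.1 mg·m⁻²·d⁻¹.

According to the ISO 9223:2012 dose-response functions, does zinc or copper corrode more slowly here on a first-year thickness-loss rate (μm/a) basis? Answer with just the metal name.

copper

zinc: T>10 °C ⇒ hinge -0.071·(25.6−10) = -1.1076
  sulphur-dioxide contribution → 0.5057 μm/a
  chloride contribution → 1.644 μm/a
  total first-year rate 2.149 μm/a
copper: temperature factor f = -0.080·(15.6) = -1.2480
  sulphur-dioxide contribution → 0.3476 μm/a
  chloride contribution → 1.547 μm/a
  total first-year rate 1.894 μm/a
Ordering by μm/a: zinc (2.15) > copper (1.89)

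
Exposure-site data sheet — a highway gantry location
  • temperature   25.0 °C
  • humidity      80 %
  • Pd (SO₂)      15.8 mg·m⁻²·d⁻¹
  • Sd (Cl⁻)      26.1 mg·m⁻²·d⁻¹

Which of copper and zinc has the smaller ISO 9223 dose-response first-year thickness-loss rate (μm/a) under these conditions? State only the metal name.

copper: temperature factor f = -0.080·(15.0) = -1.2000
  sulphur-dioxide contribution → 0.367 μm/a
  chloride contribution → 1.5 μm/a
  ⇒ r_corr(copper) = 1.867 μm/a
zinc: temperature factor f = -0.071·(15.0) = -1.0650
  sulphur-dioxide contribution → 0.5939 μm/a
  chloride contribution → 1.784 μm/a
  ⇒ r_corr(zinc) = 2.378 μm/a
Ordering by μm/a: zinc (2.38) > copper (1.87)

copper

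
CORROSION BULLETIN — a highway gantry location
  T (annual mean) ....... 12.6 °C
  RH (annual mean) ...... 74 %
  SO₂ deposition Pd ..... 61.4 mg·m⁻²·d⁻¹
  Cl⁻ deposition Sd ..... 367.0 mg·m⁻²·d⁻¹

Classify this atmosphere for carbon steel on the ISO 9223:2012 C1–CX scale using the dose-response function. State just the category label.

C5

carbon steel: f(T) = -0.054·(T−10) [T>10 °C] = -0.1404
  sulphur-dioxide contribution → 57.49 μm/a
  chloride contribution → 75.53 μm/a
  total first-year rate 133 μm/a
133 μm/a falls in (80, 200] for carbon steel → category C5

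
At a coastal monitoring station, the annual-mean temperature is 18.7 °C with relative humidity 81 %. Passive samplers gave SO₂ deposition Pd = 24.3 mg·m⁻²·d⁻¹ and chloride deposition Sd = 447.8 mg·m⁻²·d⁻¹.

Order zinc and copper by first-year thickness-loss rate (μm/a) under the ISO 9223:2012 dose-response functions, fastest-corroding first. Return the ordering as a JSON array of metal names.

["zinc", "copper"]

zinc: T>10 °C ⇒ hinge -0.071·(18.7−10) = -0.6177
  sulphur-dioxide contribution → 1.175 μm/a
  chloride contribution → 5.32 μm/a
  ⇒ r_corr(zinc) = 6.495 μm/a
copper: f(T) = -0.080·(T−10) [T>10 °C] = -0.6960
  sulphur-dioxide contribution → 0.7207 μm/a
  chloride contribution → 2.46 μm/a
  total first-year rate 3.18 μm/a
Ordering by μm/a: zinc (6.5) > copper (3.18)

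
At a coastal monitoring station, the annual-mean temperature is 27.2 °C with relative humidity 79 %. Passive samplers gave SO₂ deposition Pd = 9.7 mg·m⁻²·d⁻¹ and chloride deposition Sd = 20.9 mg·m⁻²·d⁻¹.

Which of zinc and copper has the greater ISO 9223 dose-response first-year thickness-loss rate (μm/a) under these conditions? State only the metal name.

zinc

zinc: temperature factor f = -0.071·(17.2) = -1.2212
  sulphur-dioxide contribution → 0.3914 μm/a
  chloride contribution → 1.88 μm/a
  total first-year rate 2.271 μm/a
copper: temperature factor f = -0.080·(17.2) = -1.3760
  sulphur-dioxide contribution → 0.2556 μm/a
  chloride contribution → 1.517 μm/a
  total first-year rate 1.773 μm/a
Ordering by μm/a: zinc (2.27) > copper (1.77)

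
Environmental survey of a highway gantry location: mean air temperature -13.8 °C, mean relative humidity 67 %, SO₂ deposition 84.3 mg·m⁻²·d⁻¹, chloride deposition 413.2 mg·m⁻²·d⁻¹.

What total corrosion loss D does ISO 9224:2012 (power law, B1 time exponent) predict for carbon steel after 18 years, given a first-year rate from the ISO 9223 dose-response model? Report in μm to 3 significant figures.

D(18) = 110 μm

carbon steel: T≤10 °C ⇒ hinge +0.150·(-13.8−10) = -3.5700
  SO₂ term: 1.77·84.3^0.52·exp(0.02·67-3.5700) = 1.91
  Cl⁻ term: 0.102·413.2^0.62·exp(0.033·67+0.04·-13.8) = 22.44
  sum: 1.91 + 22.44 → r_corr = 24.35 μm/a
Long-term exponent b (ISO 9224 Table 2, B1) = 0.523
  D(18) = 24.35 × 18^0.523 = 24.35 × 4.534 = 110.4 μm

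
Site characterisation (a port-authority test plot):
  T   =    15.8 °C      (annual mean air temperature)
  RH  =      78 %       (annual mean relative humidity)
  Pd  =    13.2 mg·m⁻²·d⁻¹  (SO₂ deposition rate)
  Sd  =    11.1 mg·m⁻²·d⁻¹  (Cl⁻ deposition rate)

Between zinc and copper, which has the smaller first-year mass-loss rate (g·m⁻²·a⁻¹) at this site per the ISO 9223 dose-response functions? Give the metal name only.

zinc

zinc: temperature factor f = -0.071·(5.8) = -0.4118
  Pd branch = 0.0129·Pd^0.44·e^(0.046·RH+f) = 0.9617 μm/a
  Sd branch = 0.0175·Sd^0.57·e^(0.008·RH+0.085·T) = 0.4933 μm/a
  r_corr = 0.9617 + 0.4933 = 1.455 μm/a
  mass loss = 1.455 μm/a × 7.14 g/cm³ = 10.39 g·m⁻²·a⁻¹
copper: f(T) = -0.080·(T−10) [T>10 °C] = -0.4640
  Pd branch = 0.0053·Pd^0.26·e^(0.059·RH+f) = 0.6497 μm/a
  Cl⁻ term: 0.01025·11.1^0.27·exp(0.036·78+0.049·15.8) = 0.7058
  sum: 0.6497 + 0.7058 → r_corr = 1.356 μm/a
  mass loss = 1.356 μm/a × 8.96 g/cm³ = 12.15 g·m⁻²·a⁻¹
Ordering by g·m⁻²·a⁻¹: copper (12.1) > zinc (10.4)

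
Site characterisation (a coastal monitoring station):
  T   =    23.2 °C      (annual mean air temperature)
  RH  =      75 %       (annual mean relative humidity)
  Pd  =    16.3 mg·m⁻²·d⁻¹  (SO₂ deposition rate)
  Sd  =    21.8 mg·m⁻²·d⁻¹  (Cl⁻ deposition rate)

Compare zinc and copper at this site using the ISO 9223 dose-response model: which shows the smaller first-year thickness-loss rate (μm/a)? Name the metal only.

copper

zinc: temperature factor f = -0.071·(13.2) = -0.9372
  sulphur-dioxide contribution → 0.5436 μm/a
  chloride contribution → 1.327 μm/a
  total first-year rate 1.871 μm/a
copper: T>10 °C ⇒ hinge -0.080·(23.2−10) = -1.0560
  sulphur-dioxide contribution → 0.3181 μm/a
  chloride contribution → 1.092 μm/a
  total first-year rate 1.411 μm/a
Ordering by μm/a: zinc (1.87) > copper (1.41)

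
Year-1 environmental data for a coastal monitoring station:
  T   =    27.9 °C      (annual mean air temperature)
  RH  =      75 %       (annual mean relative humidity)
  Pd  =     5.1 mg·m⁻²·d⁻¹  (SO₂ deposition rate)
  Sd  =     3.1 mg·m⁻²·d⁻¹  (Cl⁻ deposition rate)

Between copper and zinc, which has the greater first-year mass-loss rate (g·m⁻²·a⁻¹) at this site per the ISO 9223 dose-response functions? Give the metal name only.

copper

copper: T>10 °C ⇒ hinge -0.080·(27.9−10) = -1.4320
  SO₂ term: 0.0053·5.1^0.26·exp(0.059·75-1.4320) = 0.1615
  Sd branch = 0.01025·Sd^0.27·e^(0.036·RH+0.049·T) = 0.8123 μm/a
  sum: 0.1615 + 0.8123 → r_corr = 0.9738 μm/a
  mass loss = 0.9738 μm/a × 8.96 g/cm³ = 8.725 g·m⁻²·a⁻¹
zinc: T>10 °C ⇒ hinge -0.071·(27.9−10) = -1.2709
  SO₂ term: 0.0129·5.1^0.44·exp(0.046·75-1.2709) = 0.2335
  Sd branch = 0.0175·Sd^0.57·e^(0.008·RH+0.085·T) = 0.6511 μm/a
  sum: 0.2335 + 0.6511 → r_corr = 0.8846 μm/a
  mass loss = 0.8846 μm/a × 7.14 g/cm³ = 6.316 g·m⁻²·a⁻¹
Ordering by g·m⁻²·a⁻¹: copper (8.72) > zinc (6.32)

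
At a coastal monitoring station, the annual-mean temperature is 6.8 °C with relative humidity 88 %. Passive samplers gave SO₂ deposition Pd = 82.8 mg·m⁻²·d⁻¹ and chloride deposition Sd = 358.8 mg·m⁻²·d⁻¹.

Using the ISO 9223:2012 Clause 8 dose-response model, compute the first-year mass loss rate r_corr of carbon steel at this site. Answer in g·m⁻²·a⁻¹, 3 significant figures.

r_corr = 1.23e+03 g·m⁻²·a⁻¹

carbon steel: temperature factor f = +0.150·(-3.2) = -0.4800
  SO₂ term: 1.77·82.8^0.52·exp(0.02·88-0.4800) = 63.28
  Cl⁻ term: 0.102·358.8^0.62·exp(0.033·88+0.04·6.8) = 93.74
  sum: 63.28 + 93.74 → r_corr = 157 μm/a
Convert to mass loss: 157 μm/a × 7.85 g/cm³ = 1233 g·m⁻²·a⁻¹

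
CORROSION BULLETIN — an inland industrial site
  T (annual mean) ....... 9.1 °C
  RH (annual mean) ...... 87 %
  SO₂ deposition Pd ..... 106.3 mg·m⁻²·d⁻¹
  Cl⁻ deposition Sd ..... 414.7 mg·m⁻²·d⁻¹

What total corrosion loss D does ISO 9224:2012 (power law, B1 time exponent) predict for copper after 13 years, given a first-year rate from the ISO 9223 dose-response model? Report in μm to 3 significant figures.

copper: T≤10 °C ⇒ hinge +0.126·(9.1−10) = -0.1134
  SO₂ term: 0.0053·106.3^0.26·exp(0.059·87-0.1134) = 2.699
  Cl⁻ term: 0.01025·414.7^0.27·exp(0.036·87+0.049·9.1) = 1.868
  sum: 2.699 + 1.868 → r_corr = 4.567 μm/a
Long-term exponent b (ISO 9224 Table 2, B1) = 0.667
  D(13) = 4.567 × 13^0.667 = 4.567 × 5.534 = 25.27 μm

D(13) = 25.3 μm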